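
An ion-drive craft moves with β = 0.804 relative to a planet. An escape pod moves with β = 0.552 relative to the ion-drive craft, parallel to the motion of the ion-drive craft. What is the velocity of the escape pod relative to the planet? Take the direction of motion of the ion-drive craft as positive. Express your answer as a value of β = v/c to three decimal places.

With v = 0.804 and u' = 0.552 (in units of c),
u = (u' + v)/(1 + u'v/c²):
u = (0.552 + 0.804) / (1 + 0.552·0.804) = 1.3560/1.4438 = 0.9392
(Galilean addition would give +1.356c, exceeding c.)

β = 0.939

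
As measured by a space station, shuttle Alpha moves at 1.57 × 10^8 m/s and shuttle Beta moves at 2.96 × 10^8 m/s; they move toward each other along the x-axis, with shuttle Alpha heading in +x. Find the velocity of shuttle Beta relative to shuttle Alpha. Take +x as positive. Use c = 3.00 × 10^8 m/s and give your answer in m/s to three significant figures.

β_A = 0.523, β_B = -0.987 (dividing each by c = 3.00 × 10^8 m/s).
Transform to A's frame with the inverse velocity-addition law: u' = (u − v)/(1 − uv/c²), taking u = β_B and v = β_A.
u' = (-0.987 − 0.523) / (1 − (0.523)(-0.987)) = -1.5100/1.5164 = -0.9958.
u' = -0.9958 × 3.00 × 10^8 m/s.

-2.99 × 10^8 m/s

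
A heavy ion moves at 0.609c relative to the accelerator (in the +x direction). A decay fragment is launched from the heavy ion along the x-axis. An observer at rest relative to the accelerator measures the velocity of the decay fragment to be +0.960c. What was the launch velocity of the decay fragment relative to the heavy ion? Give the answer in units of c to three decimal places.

+0.845c

Invert the composition law: u' = (u − v)/(1 − uv/c²).
u' = (0.960 − 0.609) / (1 − (0.960)(0.609)) = 0.3510/0.4154 = 0.8451.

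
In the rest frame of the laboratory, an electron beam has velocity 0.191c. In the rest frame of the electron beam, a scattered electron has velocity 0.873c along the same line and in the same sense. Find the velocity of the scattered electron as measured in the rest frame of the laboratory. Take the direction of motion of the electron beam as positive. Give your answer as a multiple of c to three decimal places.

With v = 0.191 and u' = 0.873 (in units of c),
u = (u' + v)/(1 + u'v/c²):
u = (0.873 + 0.191) / (1 + 0.873·0.191) = 1.0640/1.1667 = 0.9119
(Galilean addition would give +1.064c, exceeding c.)

0.912c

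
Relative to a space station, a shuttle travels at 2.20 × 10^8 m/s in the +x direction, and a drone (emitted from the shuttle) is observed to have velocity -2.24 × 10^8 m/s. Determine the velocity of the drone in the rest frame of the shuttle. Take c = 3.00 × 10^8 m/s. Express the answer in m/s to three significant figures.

v = 0.733c, u = -0.747c.
Invert the composition law: u' = (u − v)/(1 − uv/c²).
u' = (-0.747 − 0.733) / (1 − (-0.747)(0.733)) = -1.4800/1.5476 = -0.9563.
u' = -0.9563 × 3.00 × 10^8 m/s.

-2.87 × 10^8 m/s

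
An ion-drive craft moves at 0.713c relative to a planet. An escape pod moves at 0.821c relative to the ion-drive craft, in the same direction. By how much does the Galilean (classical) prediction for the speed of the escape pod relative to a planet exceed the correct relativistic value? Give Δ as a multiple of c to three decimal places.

Δ = 0.566c

Galilean: u_cl = 0.821 + 0.713 = 1.5340.
Relativistic: u_rel = (0.821 + 0.713) / (1 + 0.821·0.713) = 1.5340/1.5854 = 0.9676.
Δ = 1.5340 − 0.9676 = 0.5664.
(The classical prediction exceeds c; the relativistic result does not.)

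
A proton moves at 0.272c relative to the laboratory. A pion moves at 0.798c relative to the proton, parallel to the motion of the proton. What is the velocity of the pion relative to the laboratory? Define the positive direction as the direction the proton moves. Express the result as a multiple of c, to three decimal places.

With v = 0.272 and u' = 0.798 (in units of c),
u = (u' + v)/(1 + u'v/c²):
u = (0.798 + 0.272) / (1 + 0.798·0.272) = 1.0700/1.2171 = 0.8792
(Galilean addition would give +1.070c, exceeding c.)

0.879c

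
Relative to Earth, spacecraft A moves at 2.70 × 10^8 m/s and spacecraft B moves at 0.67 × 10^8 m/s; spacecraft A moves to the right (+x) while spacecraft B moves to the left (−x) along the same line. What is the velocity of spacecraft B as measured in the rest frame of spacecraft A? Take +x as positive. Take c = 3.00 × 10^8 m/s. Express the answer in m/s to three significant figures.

β_A = 0.900, β_B = -0.223 (dividing each by c = 3.00 × 10^8 m/s).
Transform to A's frame with the inverse velocity-addition law: u' = (u − v)/(1 − uv/c²), taking u = β_B and v = β_A.
u' = (-0.223 − 0.900) / (1 − (0.900)(-0.223)) = -1.1233/1.2010 = -0.9353.
u' = -0.9353 × 3.00 × 10^8 m/s.

-2.81 × 10^8 m/s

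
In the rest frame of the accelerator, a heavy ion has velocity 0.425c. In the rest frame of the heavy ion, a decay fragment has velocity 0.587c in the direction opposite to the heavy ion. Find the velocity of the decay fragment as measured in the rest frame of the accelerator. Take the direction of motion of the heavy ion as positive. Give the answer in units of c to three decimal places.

With v = 0.425 and u' = -0.587 (in units of c),
u = (u' + v)/(1 + u'v/c²):
u = (-0.587 + 0.425) / (1 + (-0.587)·0.425) = -0.1620/0.7505 = -0.2158
(Galilean addition would give -0.162c.)

-0.216c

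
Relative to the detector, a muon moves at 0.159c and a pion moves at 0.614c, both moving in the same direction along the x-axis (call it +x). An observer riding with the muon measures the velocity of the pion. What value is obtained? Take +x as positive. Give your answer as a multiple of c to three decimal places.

β_A = 0.159, β_B = 0.614.
Transform to A's frame with the inverse velocity-addition law: u' = (u − v)/(1 − uv/c²), taking u = β_B and v = β_A.
u' = (0.614 − 0.159) / (1 − (0.159)(0.614)) = 0.4550/0.9024 = 0.5042.

+0.504c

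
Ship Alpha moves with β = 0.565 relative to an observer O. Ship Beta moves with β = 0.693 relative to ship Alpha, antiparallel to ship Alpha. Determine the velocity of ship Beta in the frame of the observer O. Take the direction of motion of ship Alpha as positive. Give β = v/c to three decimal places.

With v = 0.565 and u' = -0.693 (in units of c),
u = (u' + v)/(1 + u'v/c²):
u = (-0.693 + 0.565) / (1 + (-0.693)·0.565) = -0.1280/0.6085 = -0.2104
(Galilean addition would give -0.128c.)

β = -0.210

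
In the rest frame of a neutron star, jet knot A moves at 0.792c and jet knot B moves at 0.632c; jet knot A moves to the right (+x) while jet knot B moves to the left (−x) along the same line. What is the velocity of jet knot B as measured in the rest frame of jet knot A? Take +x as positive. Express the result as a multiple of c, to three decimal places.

-0.949c

β_A = 0.792, β_B = -0.632.
Transform to A's frame with the inverse velocity-addition law: u' = (u − v)/(1 − uv/c²), taking u = β_B and v = β_A.
u' = (-0.632 − 0.792) / (1 − (0.792)(-0.632)) = -1.4240/1.5005 = -0.9490.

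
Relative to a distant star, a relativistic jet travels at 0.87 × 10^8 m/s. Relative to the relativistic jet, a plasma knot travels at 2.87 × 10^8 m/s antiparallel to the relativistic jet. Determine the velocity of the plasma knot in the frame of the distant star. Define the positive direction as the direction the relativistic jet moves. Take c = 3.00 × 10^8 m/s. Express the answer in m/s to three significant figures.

-2.77 × 10^8 m/s

In units of c (dividing by 3.00 × 10^8 m/s): v = 0.290, u' = -0.957.
u = (u' + v)/(1 + u'v/c²):
u = (-0.957 + 0.290) / (1 + (-0.957)·0.290) = -0.6667/0.7226 = -0.9226
Converting back: u = -0.9226 × 3.00 × 10^8 m/s.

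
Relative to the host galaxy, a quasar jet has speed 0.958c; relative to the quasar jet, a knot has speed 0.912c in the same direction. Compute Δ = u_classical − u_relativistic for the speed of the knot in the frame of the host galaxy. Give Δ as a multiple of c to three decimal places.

Galilean: u_cl = 0.912 + 0.958 = 1.8700.
Relativistic: u_rel = (0.912 + 0.958) / (1 + 0.912·0.958) = 1.8700/1.8737 = 0.9980.
Δ = 1.8700 − 0.9980 = 0.8720.
(The classical prediction exceeds c; the relativistic result does not.)

Δ = 0.872c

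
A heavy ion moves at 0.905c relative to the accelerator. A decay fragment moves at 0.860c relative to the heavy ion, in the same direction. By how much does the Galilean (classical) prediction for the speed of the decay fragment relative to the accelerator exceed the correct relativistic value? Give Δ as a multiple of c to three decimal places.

Galilean: u_cl = 0.860 + 0.905 = 1.7650.
Relativistic: u_rel = (0.860 + 0.905) / (1 + 0.860·0.905) = 1.7650/1.7783 = 0.9925.
Δ = 1.7650 − 0.9925 = 0.7725.
(The classical prediction exceeds c; the relativistic result does not.)

Δ = 0.772c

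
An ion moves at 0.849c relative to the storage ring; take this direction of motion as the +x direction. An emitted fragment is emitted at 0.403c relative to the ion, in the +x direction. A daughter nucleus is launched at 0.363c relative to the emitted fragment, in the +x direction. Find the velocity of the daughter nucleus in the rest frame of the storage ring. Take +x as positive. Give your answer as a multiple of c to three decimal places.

Apply u = (u' + v)/(1 + u'v/c²) successively, working outward toward the storage ring.
Start: velocity of the ion relative to the storage ring = 0.8490c.
Compose with the emitted fragment (u' = 0.403 in the ion frame): u_1 = (0.403 + 0.849) / (1 + 0.403·0.849) = 1.2520/1.3421 = 0.9328.
Compose with the daughter nucleus (u' = 0.363 in the emitted fragment frame): u_2 = (0.363 + 0.933) / (1 + 0.363·0.933) = 1.2958/1.3386 = 0.9680.

0.968c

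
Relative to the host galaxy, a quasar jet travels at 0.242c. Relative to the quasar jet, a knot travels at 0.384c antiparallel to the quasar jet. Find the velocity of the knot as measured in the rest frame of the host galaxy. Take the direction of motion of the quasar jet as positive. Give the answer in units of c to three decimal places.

With v = 0.242 and u' = -0.384 (in units of c),
u = (u' + v)/(1 + u'v/c²):
u = (-0.384 + 0.242) / (1 + (-0.384)·0.242) = -0.1420/0.9071 = -0.1565
(Galilean addition would give -0.142c.)

-0.157c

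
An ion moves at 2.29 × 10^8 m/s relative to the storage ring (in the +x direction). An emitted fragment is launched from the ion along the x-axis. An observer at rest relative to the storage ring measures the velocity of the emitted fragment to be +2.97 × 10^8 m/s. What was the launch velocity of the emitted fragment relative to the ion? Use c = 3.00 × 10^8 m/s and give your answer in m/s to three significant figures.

+2.78 × 10^8 m/s

v = 0.763c, u = 0.990c.
Invert the composition law: u' = (u − v)/(1 − uv/c²).
u' = (0.990 − 0.763) / (1 − (0.990)(0.763)) = 0.2267/0.2443 = 0.9278.
u' = 0.9278 × 3.00 × 10^8 m/s.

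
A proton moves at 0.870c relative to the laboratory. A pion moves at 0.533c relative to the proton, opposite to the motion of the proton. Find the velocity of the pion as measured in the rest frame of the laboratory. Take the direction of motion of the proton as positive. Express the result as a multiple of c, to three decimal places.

+0.628c

With v = 0.870 and u' = -0.533 (in units of c),
u = (u' + v)/(1 + u'v/c²):
u = (-0.533 + 0.870) / (1 + (-0.533)·0.870) = 0.3370/0.5363 = 0.6284
(Galilean addition would give +0.337c.)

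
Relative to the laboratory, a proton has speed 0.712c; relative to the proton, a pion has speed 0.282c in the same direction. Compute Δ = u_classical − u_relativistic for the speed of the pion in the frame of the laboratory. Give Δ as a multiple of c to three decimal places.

Galilean: u_cl = 0.282 + 0.712 = 0.9940.
Relativistic: u_rel = (0.282 + 0.712) / (1 + 0.282·0.712) = 0.9940/1.2008 = 0.8278.
Δ = 0.9940 − 0.8278 = 0.1662.

Δ = 0.166c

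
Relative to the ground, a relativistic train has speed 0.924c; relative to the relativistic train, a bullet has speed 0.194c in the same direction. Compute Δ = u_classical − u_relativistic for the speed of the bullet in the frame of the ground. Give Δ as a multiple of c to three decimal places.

Galilean: u_cl = 0.194 + 0.924 = 1.1180.
Relativistic: u_rel = (0.194 + 0.924) / (1 + 0.194·0.924) = 1.1180/1.1793 = 0.9481.
Δ = 1.1180 − 0.9481 = 0.1699.
(The classical prediction exceeds c; the relativistic result does not.)

Δ = 0.170c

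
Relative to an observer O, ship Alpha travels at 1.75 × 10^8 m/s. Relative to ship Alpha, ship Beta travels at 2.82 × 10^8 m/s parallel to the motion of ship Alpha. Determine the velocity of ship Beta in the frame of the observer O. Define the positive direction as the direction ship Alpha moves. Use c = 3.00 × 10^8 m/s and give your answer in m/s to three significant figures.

2.95 × 10^8 m/s

In units of c (dividing by 3.00 × 10^8 m/s): v = 0.583, u' = 0.940.
u = (u' + v)/(1 + u'v/c²):
u = (0.940 + 0.583) / (1 + 0.940·0.583) = 1.5233/1.5483 = 0.9839
(Galilean addition would give +1.523c, exceeding c.)
Converting back: u = 0.9839 × 3.00 × 10^8 m/s.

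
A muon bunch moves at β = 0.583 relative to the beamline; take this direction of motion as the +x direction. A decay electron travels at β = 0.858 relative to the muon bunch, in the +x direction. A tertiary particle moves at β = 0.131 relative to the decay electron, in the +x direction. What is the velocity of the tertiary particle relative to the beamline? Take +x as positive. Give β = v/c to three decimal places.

β = 0.970

Apply u = (u' + v)/(1 + u'v/c²) successively, working outward toward the beamline.
Start: velocity of the muon bunch relative to the beamline = 0.5830c.
Compose with the decay electron (u' = 0.858 in the muon bunch frame): u_1 = (0.858 + 0.583) / (1 + 0.858·0.583) = 1.4410/1.5002 = 0.9605.
Compose with the tertiary particle (u' = 0.131 in the decay electron frame): u_2 = (0.131 + 0.961) / (1 + 0.131·0.961) = 1.0915/1.1258 = 0.9695.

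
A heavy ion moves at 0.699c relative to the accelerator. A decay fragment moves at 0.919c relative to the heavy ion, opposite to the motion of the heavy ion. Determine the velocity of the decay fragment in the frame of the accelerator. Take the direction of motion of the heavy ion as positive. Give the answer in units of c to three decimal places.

With v = 0.699 and u' = -0.919 (in units of c),
u = (u' + v)/(1 + u'v/c²):
u = (-0.919 + 0.699) / (1 + (-0.919)·0.699) = -0.2200/0.3576 = -0.6152

-0.615c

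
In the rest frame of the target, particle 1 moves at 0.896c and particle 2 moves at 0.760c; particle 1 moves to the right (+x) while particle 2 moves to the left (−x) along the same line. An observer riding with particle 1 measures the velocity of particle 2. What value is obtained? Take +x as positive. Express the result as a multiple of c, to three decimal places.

β_A = 0.896, β_B = -0.760.
Transform to A's frame with the inverse velocity-addition law: u' = (u − v)/(1 − uv/c²), taking u = β_B and v = β_A.
u' = (-0.760 − 0.896) / (1 − (0.896)(-0.760)) = -1.6560/1.6810 = -0.9852.

-0.985c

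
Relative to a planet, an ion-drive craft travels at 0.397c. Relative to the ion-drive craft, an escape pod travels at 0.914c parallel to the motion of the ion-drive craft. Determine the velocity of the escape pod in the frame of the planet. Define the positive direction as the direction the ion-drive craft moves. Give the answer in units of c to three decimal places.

0.962c

With v = 0.397 and u' = 0.914 (in units of c),
u = (u' + v)/(1 + u'v/c²):
u = (0.914 + 0.397) / (1 + 0.914·0.397) = 1.3110/1.3629 = 0.9619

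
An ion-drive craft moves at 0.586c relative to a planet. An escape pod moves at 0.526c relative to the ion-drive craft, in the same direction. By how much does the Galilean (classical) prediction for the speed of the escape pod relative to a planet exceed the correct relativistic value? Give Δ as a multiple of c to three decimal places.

Δ = 0.262c

Galilean: u_cl = 0.526 + 0.586 = 1.1120.
Relativistic: u_rel = (0.526 + 0.586) / (1 + 0.526·0.586) = 1.1120/1.3082 = 0.8500.
Δ = 1.1120 − 0.8500 = 0.2620.
(The classical prediction exceeds c; the relativistic result does not.)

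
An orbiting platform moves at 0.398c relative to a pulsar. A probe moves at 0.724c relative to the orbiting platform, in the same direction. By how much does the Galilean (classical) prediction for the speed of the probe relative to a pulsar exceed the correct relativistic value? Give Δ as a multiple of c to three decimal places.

Δ = 0.251c

Galilean: u_cl = 0.724 + 0.398 = 1.1220.
Relativistic: u_rel = (0.724 + 0.398) / (1 + 0.724·0.398) = 1.1220/1.2882 = 0.8710.
Δ = 1.1220 − 0.8710 = 0.2510.
(The classical prediction exceeds c; the relativistic result does not.)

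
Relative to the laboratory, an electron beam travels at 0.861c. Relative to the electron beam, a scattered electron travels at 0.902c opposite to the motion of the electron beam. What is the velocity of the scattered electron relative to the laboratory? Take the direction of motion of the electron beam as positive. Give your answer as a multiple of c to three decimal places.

With v = 0.861 and u' = -0.902 (in units of c),
u = (u' + v)/(1 + u'v/c²):
u = (-0.902 + 0.861) / (1 + (-0.902)·0.861) = -0.0410/0.2234 = -0.1835
(Galilean addition would give -0.041c.)

-0.184c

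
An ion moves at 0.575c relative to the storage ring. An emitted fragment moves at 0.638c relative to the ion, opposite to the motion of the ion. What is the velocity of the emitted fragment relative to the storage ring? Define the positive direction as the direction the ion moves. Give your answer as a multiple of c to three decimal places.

With v = 0.575 and u' = -0.638 (in units of c),
u = (u' + v)/(1 + u'v/c²):
u = (-0.638 + 0.575) / (1 + (-0.638)·0.575) = -0.0630/0.6331 = -0.0995

-0.100c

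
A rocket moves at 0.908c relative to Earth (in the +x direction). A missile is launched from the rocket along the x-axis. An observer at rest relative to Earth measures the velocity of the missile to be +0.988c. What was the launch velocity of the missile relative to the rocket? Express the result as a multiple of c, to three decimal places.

Invert the composition law: u' = (u − v)/(1 − uv/c²).
u' = (0.988 − 0.908) / (1 − (0.988)(0.908)) = 0.0800/0.1029 = 0.7775.

+0.777c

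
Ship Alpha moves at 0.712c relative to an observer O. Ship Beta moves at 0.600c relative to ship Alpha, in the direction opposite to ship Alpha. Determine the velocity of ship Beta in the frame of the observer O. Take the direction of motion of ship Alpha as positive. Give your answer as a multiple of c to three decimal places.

With v = 0.712 and u' = -0.600 (in units of c),
u = (u' + v)/(1 + u'v/c²):
u = (-0.600 + 0.712) / (1 + (-0.600)·0.712) = 0.1120/0.5728 = 0.1955
(Galilean addition would give +0.112c.)

+0.196c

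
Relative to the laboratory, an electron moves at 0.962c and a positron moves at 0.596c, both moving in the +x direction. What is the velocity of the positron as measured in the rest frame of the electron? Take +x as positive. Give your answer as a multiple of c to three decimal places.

-0.858c

β_A = 0.962, β_B = 0.596.
Transform to A's frame with the inverse velocity-addition law: u' = (u − v)/(1 − uv/c²), taking u = β_B and v = β_A.
u' = (0.596 − 0.962) / (1 − (0.962)(0.596)) = -0.3660/0.4266 = -0.8579.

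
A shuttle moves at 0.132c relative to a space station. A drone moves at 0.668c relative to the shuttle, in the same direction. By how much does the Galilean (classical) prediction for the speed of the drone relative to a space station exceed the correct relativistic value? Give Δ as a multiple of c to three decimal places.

Δ = 0.065c

Galilean: u_cl = 0.668 + 0.132 = 0.8000.
Relativistic: u_rel = (0.668 + 0.132) / (1 + 0.668·0.132) = 0.8000/1.0882 = 0.7352.
Δ = 0.8000 − 0.7352 = 0.0648.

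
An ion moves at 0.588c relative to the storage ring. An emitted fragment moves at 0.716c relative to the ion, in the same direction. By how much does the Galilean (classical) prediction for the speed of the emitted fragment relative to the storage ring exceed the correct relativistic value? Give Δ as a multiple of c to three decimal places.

Galilean: u_cl = 0.716 + 0.588 = 1.3040.
Relativistic: u_rel = (0.716 + 0.588) / (1 + 0.716·0.588) = 1.3040/1.4210 = 0.9177.
Δ = 1.3040 − 0.9177 = 0.3863.
(The classical prediction exceeds c; the relativistic result does not.)

Δ = 0.386c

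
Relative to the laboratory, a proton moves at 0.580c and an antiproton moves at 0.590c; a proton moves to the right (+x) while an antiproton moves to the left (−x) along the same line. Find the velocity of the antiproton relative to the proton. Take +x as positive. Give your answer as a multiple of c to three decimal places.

β_A = 0.580, β_B = -0.590.
Transform to A's frame with the inverse velocity-addition law: u' = (u − v)/(1 − uv/c²), taking u = β_B and v = β_A.
u' = (-0.590 − 0.580) / (1 − (0.580)(-0.590)) = -1.1700/1.3422 = -0.8717.

-0.872c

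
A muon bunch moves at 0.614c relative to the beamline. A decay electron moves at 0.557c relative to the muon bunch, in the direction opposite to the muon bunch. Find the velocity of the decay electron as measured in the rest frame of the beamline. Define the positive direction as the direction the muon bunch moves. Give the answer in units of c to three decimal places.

With v = 0.614 and u' = -0.557 (in units of c),
u = (u' + v)/(1 + u'v/c²):
u = (-0.557 + 0.614) / (1 + (-0.557)·0.614) = 0.0570/0.6580 = 0.0866

+0.087c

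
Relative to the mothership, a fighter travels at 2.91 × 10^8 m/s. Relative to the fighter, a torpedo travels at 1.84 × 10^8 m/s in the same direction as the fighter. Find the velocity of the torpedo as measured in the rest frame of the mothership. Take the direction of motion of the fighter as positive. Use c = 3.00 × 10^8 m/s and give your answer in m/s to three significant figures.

2.98 × 10^8 m/s

In units of c (dividing by 3.00 × 10^8 m/s): v = 0.970, u' = 0.613.
u = (u' + v)/(1 + u'v/c²):
u = (0.613 + 0.970) / (1 + 0.613·0.970) = 1.5833/1.5949 = 0.9927
(Galilean addition would give +1.583c, exceeding c.)
Converting back: u = 0.9927 × 3.00 × 10^8 m/s.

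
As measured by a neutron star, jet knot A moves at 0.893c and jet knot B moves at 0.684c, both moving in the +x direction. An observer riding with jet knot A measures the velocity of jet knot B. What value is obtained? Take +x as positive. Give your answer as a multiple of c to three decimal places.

β_A = 0.893, β_B = 0.684.
Transform to A's frame with the inverse velocity-addition law: u' = (u − v)/(1 − uv/c²), taking u = β_B and v = β_A.
u' = (0.684 − 0.893) / (1 − (0.893)(0.684)) = -0.2090/0.3892 = -0.5370.

-0.537c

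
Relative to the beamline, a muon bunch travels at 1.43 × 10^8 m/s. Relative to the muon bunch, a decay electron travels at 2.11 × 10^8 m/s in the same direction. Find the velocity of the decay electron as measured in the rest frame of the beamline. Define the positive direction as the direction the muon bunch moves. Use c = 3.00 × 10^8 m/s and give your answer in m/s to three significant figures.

2.65 × 10^8 m/s

In units of c (dividing by 3.00 × 10^8 m/s): v = 0.477, u' = 0.703.
u = (u' + v)/(1 + u'v/c²):
u = (0.703 + 0.477) / (1 + 0.703·0.477) = 1.1800/1.3353 = 0.8837
Converting back: u = 0.8837 × 3.00 × 10^8 m/s.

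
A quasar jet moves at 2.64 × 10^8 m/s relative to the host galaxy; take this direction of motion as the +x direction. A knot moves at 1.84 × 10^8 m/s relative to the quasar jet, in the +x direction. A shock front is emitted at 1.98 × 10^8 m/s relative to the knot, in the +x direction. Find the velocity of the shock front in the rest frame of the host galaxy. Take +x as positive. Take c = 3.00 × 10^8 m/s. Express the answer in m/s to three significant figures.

2.98 × 10^8 m/s

Apply u = (u' + v)/(1 + u'v/c²) successively, working outward toward the host galaxy.
(Dividing each given speed by c = 3.00 × 10^8 m/s to work in units of c.)
Start: velocity of the quasar jet relative to the host galaxy = 0.8800c.
Compose with the knot (u' = 0.613 in the quasar jet frame): u_1 = (0.613 + 0.880) / (1 + 0.613·0.880) = 1.4933/1.5397 = 0.9699.
Compose with the shock front (u' = 0.660 in the knot frame): u_2 = (0.660 + 0.970) / (1 + 0.660·0.970) = 1.6299/1.6401 = 0.9938.
So u = 0.9938 × 3.00 × 10^8 m/s.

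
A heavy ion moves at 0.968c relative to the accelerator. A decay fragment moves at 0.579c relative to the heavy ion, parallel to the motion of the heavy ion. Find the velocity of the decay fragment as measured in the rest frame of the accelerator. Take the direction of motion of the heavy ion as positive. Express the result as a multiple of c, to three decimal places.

0.991c

With v = 0.968 and u' = 0.579 (in units of c),
u = (u' + v)/(1 + u'v/c²):
u = (0.579 + 0.968) / (1 + 0.579·0.968) = 1.5470/1.5605 = 0.9914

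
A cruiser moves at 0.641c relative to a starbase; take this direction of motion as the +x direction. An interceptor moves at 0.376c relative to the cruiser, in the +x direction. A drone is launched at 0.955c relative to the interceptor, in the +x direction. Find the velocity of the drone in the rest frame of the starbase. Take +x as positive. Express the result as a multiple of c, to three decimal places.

Apply u = (u' + v)/(1 + u'v/c²) successively, working outward toward the starbase.
Start: velocity of the cruiser relative to the starbase = 0.6410c.
Compose with the interceptor (u' = 0.376 in the cruiser frame): u_1 = (0.376 + 0.641) / (1 + 0.376·0.641) = 1.0170/1.2410 = 0.8195.
Compose with the drone (u' = 0.955 in the interceptor frame): u_2 = (0.955 + 0.819) / (1 + 0.955·0.819) = 1.7745/1.7826 = 0.9954.

0.995c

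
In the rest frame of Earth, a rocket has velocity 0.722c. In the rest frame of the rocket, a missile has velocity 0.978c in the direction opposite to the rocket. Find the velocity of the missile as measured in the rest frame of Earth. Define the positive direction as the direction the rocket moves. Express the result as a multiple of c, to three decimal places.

-0.871c

With v = 0.722 and u' = -0.978 (in units of c),
u = (u' + v)/(1 + u'v/c²):
u = (-0.978 + 0.722) / (1 + (-0.978)·0.722) = -0.2560/0.2939 = -0.8711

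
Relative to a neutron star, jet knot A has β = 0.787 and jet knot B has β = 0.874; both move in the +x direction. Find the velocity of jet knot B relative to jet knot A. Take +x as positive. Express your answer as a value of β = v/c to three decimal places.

β = +0.279

β_A = 0.787, β_B = 0.874.
Transform to A's frame with the inverse velocity-addition law: u' = (u − v)/(1 − uv/c²), taking u = β_B and v = β_A.
u' = (0.874 − 0.787) / (1 − (0.787)(0.874)) = 0.0870/0.3122 = 0.2787.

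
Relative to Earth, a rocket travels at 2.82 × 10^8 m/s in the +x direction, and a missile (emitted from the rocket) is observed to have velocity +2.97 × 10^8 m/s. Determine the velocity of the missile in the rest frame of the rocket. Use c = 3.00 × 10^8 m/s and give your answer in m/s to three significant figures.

v = 0.940c, u = 0.990c.
Invert the composition law: u' = (u − v)/(1 − uv/c²).
u' = (0.990 − 0.940) / (1 − (0.990)(0.940)) = 0.0500/0.0694 = 0.7205.
u' = 0.7205 × 3.00 × 10^8 m/s.

+2.16 × 10^8 m/s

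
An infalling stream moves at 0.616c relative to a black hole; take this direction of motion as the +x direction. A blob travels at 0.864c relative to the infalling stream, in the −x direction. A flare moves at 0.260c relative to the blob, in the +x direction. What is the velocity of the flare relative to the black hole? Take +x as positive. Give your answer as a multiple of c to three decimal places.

Apply u = (u' + v)/(1 + u'v/c²) successively, working outward toward the black hole.
Start: velocity of the infalling stream relative to the black hole = 0.6160c.
Compose with the blob (u' = -0.864 in the infalling stream frame): u_1 = (-0.864 + 0.616) / (1 + (-0.864)·0.616) = -0.2480/0.4678 = -0.5302.
Compose with the flare (u' = 0.260 in the blob frame): u_2 = (0.260 + (-0.530)) / (1 + 0.260·(-0.530)) = -0.2702/0.8622 = -0.3134.

-0.313c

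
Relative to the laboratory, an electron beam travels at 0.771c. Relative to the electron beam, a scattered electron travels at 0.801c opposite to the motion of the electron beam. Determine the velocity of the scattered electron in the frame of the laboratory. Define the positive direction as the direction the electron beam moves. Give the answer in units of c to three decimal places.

With v = 0.771 and u' = -0.801 (in units of c),
u = (u' + v)/(1 + u'v/c²):
u = (-0.801 + 0.771) / (1 + (-0.801)·0.771) = -0.0300/0.3824 = -0.0784

-0.078c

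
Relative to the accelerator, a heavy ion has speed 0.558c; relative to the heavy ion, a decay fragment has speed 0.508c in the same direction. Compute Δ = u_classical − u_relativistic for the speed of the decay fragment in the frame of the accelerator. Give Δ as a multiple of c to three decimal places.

Galilean: u_cl = 0.508 + 0.558 = 1.0660.
Relativistic: u_rel = (0.508 + 0.558) / (1 + 0.508·0.558) = 1.0660/1.2835 = 0.8306.
Δ = 1.0660 − 0.8306 = 0.2354.
(The classical prediction exceeds c; the relativistic result does not.)

Δ = 0.235c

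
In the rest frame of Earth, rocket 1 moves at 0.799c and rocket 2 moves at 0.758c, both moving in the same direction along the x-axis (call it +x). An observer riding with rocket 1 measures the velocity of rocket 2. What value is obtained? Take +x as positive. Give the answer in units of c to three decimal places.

β_A = 0.799, β_B = 0.758.
Transform to A's frame with the inverse velocity-addition law: u' = (u − v)/(1 − uv/c²), taking u = β_B and v = β_A.
u' = (0.758 − 0.799) / (1 − (0.799)(0.758)) = -0.0410/0.3944 = -0.1040.

-0.104c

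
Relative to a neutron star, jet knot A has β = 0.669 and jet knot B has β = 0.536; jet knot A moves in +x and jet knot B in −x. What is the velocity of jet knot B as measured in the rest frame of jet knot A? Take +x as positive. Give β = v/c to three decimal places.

β = -0.887

β_A = 0.669, β_B = -0.536.
Transform to A's frame with the inverse velocity-addition law: u' = (u − v)/(1 − uv/c²), taking u = β_B and v = β_A.
u' = (-0.536 − 0.669) / (1 − (0.669)(-0.536)) = -1.2050/1.3586 = -0.8870.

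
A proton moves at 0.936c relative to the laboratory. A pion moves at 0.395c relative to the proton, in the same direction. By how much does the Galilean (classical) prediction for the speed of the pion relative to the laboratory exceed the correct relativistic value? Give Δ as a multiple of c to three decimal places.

Δ = 0.359c

Galilean: u_cl = 0.395 + 0.936 = 1.3310.
Relativistic: u_rel = (0.395 + 0.936) / (1 + 0.395·0.936) = 1.3310/1.3697 = 0.9717.
Δ = 1.3310 − 0.9717 = 0.3593.
(The classical prediction exceeds c; the relativistic result does not.)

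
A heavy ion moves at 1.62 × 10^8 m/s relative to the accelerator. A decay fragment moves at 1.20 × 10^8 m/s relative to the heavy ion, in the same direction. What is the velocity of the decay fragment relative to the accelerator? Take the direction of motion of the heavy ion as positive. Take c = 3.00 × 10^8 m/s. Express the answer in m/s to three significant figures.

2.32 × 10^8 m/s

In units of c (dividing by 3.00 × 10^8 m/s): v = 0.540, u' = 0.400.
u = (u' + v)/(1 + u'v/c²):
u = (0.400 + 0.540) / (1 + 0.400·0.540) = 0.9400/1.2160 = 0.7730
Converting back: u = 0.7730 × 3.00 × 10^8 m/s.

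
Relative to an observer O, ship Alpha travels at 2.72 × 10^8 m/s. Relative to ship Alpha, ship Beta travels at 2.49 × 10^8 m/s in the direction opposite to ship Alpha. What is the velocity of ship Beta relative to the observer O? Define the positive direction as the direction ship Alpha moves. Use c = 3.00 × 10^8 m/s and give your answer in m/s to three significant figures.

+9.29 × 10^7 m/s

In units of c (dividing by 3.00 × 10^8 m/s): v = 0.907, u' = -0.830.
u = (u' + v)/(1 + u'v/c²):
u = (-0.830 + 0.907) / (1 + (-0.830)·0.907) = 0.0767/0.2475 = 0.3098
(Galilean addition would give +0.077c.)
Converting back: u = 0.3098 × 3.00 × 10^8 m/s.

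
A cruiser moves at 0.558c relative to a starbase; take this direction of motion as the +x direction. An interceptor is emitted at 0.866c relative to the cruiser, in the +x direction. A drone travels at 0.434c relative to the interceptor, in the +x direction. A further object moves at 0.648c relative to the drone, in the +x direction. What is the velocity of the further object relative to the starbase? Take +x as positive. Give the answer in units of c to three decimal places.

0.997c

Apply u = (u' + v)/(1 + u'v/c²) successively, working outward toward the starbase.
Start: velocity of the cruiser relative to the starbase = 0.5580c.
Compose with the interceptor (u' = 0.866 in the cruiser frame): u_1 = (0.866 + 0.558) / (1 + 0.866·0.558) = 1.4240/1.4832 = 0.9601.
Compose with the drone (u' = 0.434 in the interceptor frame): u_2 = (0.434 + 0.960) / (1 + 0.434·0.960) = 1.3941/1.4167 = 0.9840.
Compose with the further object (u' = 0.648 in the drone frame): u_3 = (0.648 + 0.984) / (1 + 0.648·0.984) = 1.6320/1.6377 = 0.9966.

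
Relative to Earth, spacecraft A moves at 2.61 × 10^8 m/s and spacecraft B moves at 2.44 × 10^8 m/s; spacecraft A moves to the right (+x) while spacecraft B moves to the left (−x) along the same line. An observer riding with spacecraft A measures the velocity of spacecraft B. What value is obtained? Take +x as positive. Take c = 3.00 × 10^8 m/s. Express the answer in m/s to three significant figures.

β_A = 0.870, β_B = -0.813 (dividing each by c = 3.00 × 10^8 m/s).
Transform to A's frame with the inverse velocity-addition law: u' = (u − v)/(1 − uv/c²), taking u = β_B and v = β_A.
u' = (-0.813 − 0.870) / (1 − (0.870)(-0.813)) = -1.6833/1.7076 = -0.9858.
u' = -0.9858 × 3.00 × 10^8 m/s.

-2.96 × 10^8 m/s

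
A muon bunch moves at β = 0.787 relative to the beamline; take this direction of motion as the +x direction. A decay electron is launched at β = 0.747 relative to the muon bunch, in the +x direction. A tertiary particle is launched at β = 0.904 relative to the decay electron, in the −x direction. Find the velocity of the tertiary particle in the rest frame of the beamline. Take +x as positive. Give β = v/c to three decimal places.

β = +0.490

Apply u = (u' + v)/(1 + u'v/c²) successively, working outward toward the beamline.
Start: velocity of the muon bunch relative to the beamline = 0.7870c.
Compose with the decay electron (u' = 0.747 in the muon bunch frame): u_1 = (0.747 + 0.787) / (1 + 0.747·0.787) = 1.5340/1.5879 = 0.9661.
Compose with the tertiary particle (u' = -0.904 in the decay electron frame): u_2 = (-0.904 + 0.966) / (1 + (-0.904)·0.966) = 0.0621/0.1267 = 0.4899.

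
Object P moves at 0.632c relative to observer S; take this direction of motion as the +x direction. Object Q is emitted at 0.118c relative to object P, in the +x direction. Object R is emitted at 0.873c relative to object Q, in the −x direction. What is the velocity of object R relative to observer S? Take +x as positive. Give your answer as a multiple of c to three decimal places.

Apply u = (u' + v)/(1 + u'v/c²) successively, working outward toward observer S.
Start: velocity of object P relative to observer S = 0.6320c.
Compose with object Q (u' = 0.118 in object P frame): u_1 = (0.118 + 0.632) / (1 + 0.118·0.632) = 0.7500/1.0746 = 0.6979.
Compose with object R (u' = -0.873 in object Q frame): u_2 = (-0.873 + 0.698) / (1 + (-0.873)·0.698) = -0.1751/0.3907 = -0.4481.

-0.448c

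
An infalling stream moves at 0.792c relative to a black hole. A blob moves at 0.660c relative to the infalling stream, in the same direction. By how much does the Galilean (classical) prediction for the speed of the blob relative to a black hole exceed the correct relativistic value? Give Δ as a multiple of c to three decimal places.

Galilean: u_cl = 0.660 + 0.792 = 1.4520.
Relativistic: u_rel = (0.660 + 0.792) / (1 + 0.660·0.792) = 1.4520/1.5227 = 0.9536.
Δ = 1.4520 − 0.9536 = 0.4984.
(The classical prediction exceeds c; the relativistic result does not.)

Δ = 0.498c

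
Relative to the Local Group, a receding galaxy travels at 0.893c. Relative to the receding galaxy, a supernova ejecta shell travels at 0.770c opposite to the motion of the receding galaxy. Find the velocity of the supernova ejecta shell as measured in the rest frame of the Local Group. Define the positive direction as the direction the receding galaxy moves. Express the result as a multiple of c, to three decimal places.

With v = 0.893 and u' = -0.770 (in units of c),
u = (u' + v)/(1 + u'v/c²):
u = (-0.770 + 0.893) / (1 + (-0.770)·0.893) = 0.1230/0.3124 = 0.3937
(Galilean addition would give +0.123c.)

+0.394c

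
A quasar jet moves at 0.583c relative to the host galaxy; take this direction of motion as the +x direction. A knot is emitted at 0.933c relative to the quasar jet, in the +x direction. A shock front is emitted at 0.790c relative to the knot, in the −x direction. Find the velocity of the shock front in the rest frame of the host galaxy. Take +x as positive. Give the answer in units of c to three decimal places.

Apply u = (u' + v)/(1 + u'v/c²) successively, working outward toward the host galaxy.
Start: velocity of the quasar jet relative to the host galaxy = 0.5830c.
Compose with the knot (u' = 0.933 in the quasar jet frame): u_1 = (0.933 + 0.583) / (1 + 0.933·0.583) = 1.5160/1.5439 = 0.9819.
Compose with the shock front (u' = -0.790 in the knot frame): u_2 = (-0.790 + 0.982) / (1 + (-0.790)·0.982) = 0.1919/0.2243 = 0.8556.

+0.856c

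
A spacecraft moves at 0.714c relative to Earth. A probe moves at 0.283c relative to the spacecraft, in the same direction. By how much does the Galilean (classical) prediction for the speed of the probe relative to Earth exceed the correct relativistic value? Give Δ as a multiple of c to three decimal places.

Δ = 0.168c

Galilean: u_cl = 0.283 + 0.714 = 0.9970.
Relativistic: u_rel = (0.283 + 0.714) / (1 + 0.283·0.714) = 0.9970/1.2021 = 0.8294.
Δ = 0.9970 − 0.8294 = 0.1676.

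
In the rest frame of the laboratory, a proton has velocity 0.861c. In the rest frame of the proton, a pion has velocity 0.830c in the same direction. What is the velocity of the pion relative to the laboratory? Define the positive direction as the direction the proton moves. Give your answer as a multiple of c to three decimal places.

With v = 0.861 and u' = 0.830 (in units of c),
u = (u' + v)/(1 + u'v/c²):
u = (0.830 + 0.861) / (1 + 0.830·0.861) = 1.6910/1.7146 = 0.9862
(Galilean addition would give +1.691c, exceeding c.)

0.986c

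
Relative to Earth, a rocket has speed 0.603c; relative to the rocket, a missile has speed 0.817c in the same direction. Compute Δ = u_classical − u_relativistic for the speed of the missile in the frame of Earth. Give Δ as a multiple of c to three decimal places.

Δ = 0.469c

Galilean: u_cl = 0.817 + 0.603 = 1.4200.
Relativistic: u_rel = (0.817 + 0.603) / (1 + 0.817·0.603) = 1.4200/1.4927 = 0.9513.
Δ = 1.4200 − 0.9513 = 0.4687.
(The classical prediction exceeds c; the relativistic result does not.)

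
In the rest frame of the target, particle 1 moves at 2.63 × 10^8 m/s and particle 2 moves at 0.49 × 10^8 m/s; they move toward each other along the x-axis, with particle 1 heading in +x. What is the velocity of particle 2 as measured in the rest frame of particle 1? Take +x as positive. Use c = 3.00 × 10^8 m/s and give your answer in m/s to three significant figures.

-2.73 × 10^8 m/s

β_A = 0.877, β_B = -0.163 (dividing each by c = 3.00 × 10^8 m/s).
Transform to A's frame with the inverse velocity-addition law: u' = (u − v)/(1 − uv/c²), taking u = β_B and v = β_A.
u' = (-0.163 − 0.877) / (1 − (0.877)(-0.163)) = -1.0400/1.1432 = -0.9097.
u' = -0.9097 × 3.00 × 10^8 m/s.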